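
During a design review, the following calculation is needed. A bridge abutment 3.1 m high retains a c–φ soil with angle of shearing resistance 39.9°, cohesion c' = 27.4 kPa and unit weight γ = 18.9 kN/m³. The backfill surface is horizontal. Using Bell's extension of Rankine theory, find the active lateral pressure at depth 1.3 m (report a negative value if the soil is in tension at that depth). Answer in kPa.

-20.2 kPa

K_a = (1 − sin φ)/(1 + sin φ) = 0.2184.
σ_a = K_a γ z − 2c√K_a = 0.2184×18.9×1.3 − 2×27.4×0.4674 = -20.24 kPa.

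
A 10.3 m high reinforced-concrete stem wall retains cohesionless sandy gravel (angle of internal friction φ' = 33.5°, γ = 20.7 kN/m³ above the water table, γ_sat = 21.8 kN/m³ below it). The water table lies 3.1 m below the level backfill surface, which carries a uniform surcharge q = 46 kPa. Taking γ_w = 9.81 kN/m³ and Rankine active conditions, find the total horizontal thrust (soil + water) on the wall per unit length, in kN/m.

K_a = tan²(45° − φ/2) = 0.2887.
γ' = 21.8 − 9.81 = 11.99 kN/m³. h₂ = H − d_w = 7.2 m.
σ'_h: at surface K_a·q = 13.28; at WT K_a(q+γd_w) = 31.81; at base K_a(q+γd_w+γ'h₂) = 56.73 kPa.
P₁ = ½(13.28+31.81)×3.1 = 69.89; P₂ = ½(31.81+56.73)×7.2 = 318.7; P_w = ½γ_w h₂² = 254.3.
Total = 69.89+318.7+254.3 = 642.9 kN/m.

643 kN/m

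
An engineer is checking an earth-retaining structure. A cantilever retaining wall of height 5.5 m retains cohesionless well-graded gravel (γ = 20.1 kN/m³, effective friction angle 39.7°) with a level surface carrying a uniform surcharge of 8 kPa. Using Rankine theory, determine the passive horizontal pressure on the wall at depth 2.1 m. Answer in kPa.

K_p = (1 + sin φ)/(1 − sin φ) = 4.537.
σ_v = γz + q = 20.1 × 2.1 + 8 = 50.21 kPa.
σ_h = K_p σ_v = 4.537 × 50.21 = 227.8 kPa.

228 kPa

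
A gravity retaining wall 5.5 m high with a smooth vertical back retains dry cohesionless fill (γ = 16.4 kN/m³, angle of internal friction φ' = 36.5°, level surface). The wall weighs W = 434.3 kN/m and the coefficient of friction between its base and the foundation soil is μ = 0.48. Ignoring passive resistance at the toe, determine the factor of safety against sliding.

3.31

K_a = tan²(45° − 36.5°/2) = 0.2541.
P_a = ½K_aγH² = 0.5×0.2541×16.4×5.5² = 63.02 kN/m, acting at H/3 = 1.833 m above the base.
FS_sliding = μW / P_a = 0.48×434.3 / 63.02 = 3.308.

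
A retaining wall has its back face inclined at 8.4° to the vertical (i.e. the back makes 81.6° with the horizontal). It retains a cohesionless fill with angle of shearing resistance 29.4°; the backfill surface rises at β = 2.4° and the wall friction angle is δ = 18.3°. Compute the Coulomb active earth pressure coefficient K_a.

K_a = sin²(α+φ) / [sin²α · sin(α−δ) · (1 + √{sin(φ+δ)sin(φ−β) / (sin(α−δ)sin(α+β))})²].
With α = 81.6°, φ = 29.4°, δ = 18.3°, β = 2.4°: K_a = 0.3823.

0.382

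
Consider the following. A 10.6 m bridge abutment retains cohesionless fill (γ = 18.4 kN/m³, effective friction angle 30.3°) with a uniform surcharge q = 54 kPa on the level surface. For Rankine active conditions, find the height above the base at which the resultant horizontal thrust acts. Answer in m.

K_a = 0.3293.
Triangular part P₁ = ½K_aγH² = 340.4 at H/3 = 3.533 m; rectangular part P₂ = K_a q H = 188.5 at H/2 = 5.300 m.
ȳ = (P₁·3.533 + P₂·5.300)/(P₁+P₂) = 4.163 m.

4.16 m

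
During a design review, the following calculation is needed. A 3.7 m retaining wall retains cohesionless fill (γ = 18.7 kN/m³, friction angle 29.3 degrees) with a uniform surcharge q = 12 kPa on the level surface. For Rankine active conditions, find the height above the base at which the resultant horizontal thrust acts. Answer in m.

1.39 m

K_a = 0.3428.
Triangular part P₁ = ½K_aγH² = 43.88 at H/3 = 1.233 m; rectangular part P₂ = K_a q H = 15.22 at H/2 = 1.850 m.
ȳ = (P₁·1.233 + P₂·1.850)/(P₁+P₂) = 1.392 m.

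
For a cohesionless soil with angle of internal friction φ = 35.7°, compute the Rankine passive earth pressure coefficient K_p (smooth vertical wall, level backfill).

K_p = (1 + sin φ)/(1 − sin φ) = tan²(45° + 35.7°/2) = 3.802.

3.80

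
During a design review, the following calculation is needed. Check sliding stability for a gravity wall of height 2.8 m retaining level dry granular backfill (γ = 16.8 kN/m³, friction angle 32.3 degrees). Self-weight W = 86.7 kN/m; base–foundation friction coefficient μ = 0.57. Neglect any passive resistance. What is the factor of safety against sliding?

2.47

K_a = tan²(45° − 32.3°/2) = 0.3035.
P_a = ½K_aγH² = 0.5×0.3035×16.8×2.8² = 19.99 kN/m, acting at H/3 = 0.9333 m above the base.
FS_sliding = μW / P_a = 0.57×86.7 / 19.99 = 2.473.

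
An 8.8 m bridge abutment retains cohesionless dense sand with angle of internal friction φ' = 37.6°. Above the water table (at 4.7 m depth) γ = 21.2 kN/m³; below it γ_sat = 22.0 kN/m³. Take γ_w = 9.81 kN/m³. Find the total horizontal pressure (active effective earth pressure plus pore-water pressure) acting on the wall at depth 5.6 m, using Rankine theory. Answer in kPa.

K_a = (1 − sin φ)/(1 + sin φ) = 0.2421.
γ' = 22.0 − 9.81 = 12.19 kN/m³.
Effective vertical stress at 5.6 m: σ'_v = 21.2×4.7 + 12.19×0.900 = 110.6 kPa.
σ'_h = K_a σ'_v = 0.2421 × 110.6 = 26.78 kPa; u = γ_w × 0.900 = 8.829 kPa.
Total σ_h = 26.78 + 8.829 = 35.61 kPa.

35.6 kPa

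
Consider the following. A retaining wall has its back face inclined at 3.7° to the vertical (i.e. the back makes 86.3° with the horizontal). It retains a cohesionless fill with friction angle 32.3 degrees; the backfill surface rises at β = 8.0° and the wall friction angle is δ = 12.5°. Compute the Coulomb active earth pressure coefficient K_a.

0.335

K_a = sin²(α+φ) / [sin²α · sin(α−δ) · (1 + √{sin(φ+δ)sin(φ−β) / (sin(α−δ)sin(α+β))})²].
With α = 86.3°, φ = 32.3°, δ = 12.5°, β = 8.0°: K_a = 0.3354.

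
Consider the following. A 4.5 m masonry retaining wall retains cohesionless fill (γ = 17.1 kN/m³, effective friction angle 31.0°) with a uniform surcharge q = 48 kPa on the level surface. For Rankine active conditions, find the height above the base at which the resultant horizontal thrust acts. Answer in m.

K_a = 0.3201.
Triangular part P₁ = ½K_aγH² = 55.42 at H/3 = 1.500 m; rectangular part P₂ = K_a q H = 69.14 at H/2 = 2.250 m.
ȳ = (P₁·1.500 + P₂·2.250)/(P₁+P₂) = 1.916 m.

1.92 m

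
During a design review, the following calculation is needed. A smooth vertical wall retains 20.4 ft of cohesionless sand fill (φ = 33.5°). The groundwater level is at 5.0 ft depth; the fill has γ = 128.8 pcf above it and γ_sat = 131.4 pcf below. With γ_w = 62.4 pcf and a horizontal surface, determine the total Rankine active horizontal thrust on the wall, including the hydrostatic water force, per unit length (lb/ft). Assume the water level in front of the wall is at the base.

13100 lb/ft

K_a = tan²(45° − φ/2) = 0.2887.
γ' = 131.4 − 62.4 = 69.00 pcf. Depth below WT = 15.4 ft.
σ'_h at WT = K_a γ d_w = 185.9 psf; at base = 185.9 + K_a γ' × 15.4 = 492.7 psf.
P₁ (0–5.0 ft) = ½×185.9×5.0 = 464.8. P₂ (5.0–20.4 ft) = ½(185.9+492.7)×15.4 = 5226.
P_w = ½ γ_w h₂² = 0.5×62.4×15.4² = 7399. Total = 464.8+5226+7399 = 13090 lb/ft.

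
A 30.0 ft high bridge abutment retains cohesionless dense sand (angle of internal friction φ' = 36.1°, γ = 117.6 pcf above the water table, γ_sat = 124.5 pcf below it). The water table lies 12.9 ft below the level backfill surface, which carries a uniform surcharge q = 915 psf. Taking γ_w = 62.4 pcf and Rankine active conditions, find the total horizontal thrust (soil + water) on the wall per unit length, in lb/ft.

K_a = tan²(45° − φ/2) = 0.2585.
γ' = 124.5 − 62.4 = 62.10 pcf. h₂ = H − d_w = 17.1 ft.
σ'_h: at surface K_a·q = 236.5; at WT K_a(q+γd_w) = 628.7; at base K_a(q+γd_w+γ'h₂) = 903.2 psf.
P₁ = ½(236.5+628.7)×12.9 = 5581; P₂ = ½(628.7+903.2)×17.1 = 13100; P_w = ½γ_w h₂² = 9123.
Total = 5581+13100+9123 = 27800 lb/ft.

27800 lb/ft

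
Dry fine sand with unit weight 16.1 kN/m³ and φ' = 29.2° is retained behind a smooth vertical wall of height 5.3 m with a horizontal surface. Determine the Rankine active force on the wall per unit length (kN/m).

K_a = tan²(45° − φ/2) = 0.3442.
P_a = ½ K_a γ H² = 0.5 × 0.3442 × 16.1 × 5.3² = 77.83 kN/m.

77.8 kN/m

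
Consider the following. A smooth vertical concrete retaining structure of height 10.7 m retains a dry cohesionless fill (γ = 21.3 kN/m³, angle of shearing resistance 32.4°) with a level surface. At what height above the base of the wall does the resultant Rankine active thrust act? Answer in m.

K_a = 0.3022.
The pressure distribution is triangular, so the resultant acts at H/3 above the base = 10.7/3 = 3.567 m.

3.57 m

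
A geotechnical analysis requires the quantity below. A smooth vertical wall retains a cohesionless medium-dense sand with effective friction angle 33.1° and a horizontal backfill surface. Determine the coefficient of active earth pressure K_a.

K_a = (1 − sin φ)/(1 + sin φ) = (1 − sin 33.1°)/(1 + sin 33.1°) = 0.2936.

0.294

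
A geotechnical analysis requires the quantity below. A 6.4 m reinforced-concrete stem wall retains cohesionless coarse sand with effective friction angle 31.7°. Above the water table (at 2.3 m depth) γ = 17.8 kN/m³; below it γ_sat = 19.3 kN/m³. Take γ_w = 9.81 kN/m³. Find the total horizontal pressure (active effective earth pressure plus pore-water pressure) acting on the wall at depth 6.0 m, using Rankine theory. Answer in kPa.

K_a = (1 − sin φ)/(1 + sin φ) = 0.3111.
γ' = 19.3 − 9.81 = 9.490 kN/m³.
Effective vertical stress at 6.0 m: σ'_v = 17.8×2.3 + 9.490×3.70 = 76.05 kPa.
σ'_h = K_a σ'_v = 0.3111 × 76.05 = 23.66 kPa; u = γ_w × 3.70 = 36.30 kPa.
Total σ_h = 23.66 + 36.30 = 59.95 kPa.

60.0 kPa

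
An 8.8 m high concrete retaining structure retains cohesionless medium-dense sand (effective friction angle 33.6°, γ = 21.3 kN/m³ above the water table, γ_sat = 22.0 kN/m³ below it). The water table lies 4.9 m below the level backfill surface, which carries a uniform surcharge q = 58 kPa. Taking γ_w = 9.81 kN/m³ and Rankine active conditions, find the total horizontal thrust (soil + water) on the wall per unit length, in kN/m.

439 kN/m

K_a = tan²(45° − φ/2) = 0.2875.
γ' = 22.0 − 9.81 = 12.19 kN/m³. h₂ = H − d_w = 3.9 m.
σ'_h: at surface K_a·q = 16.68; at WT K_a(q+γd_w) = 46.68; at base K_a(q+γd_w+γ'h₂) = 60.35 kPa.
P₁ = ½(16.68+46.68)×4.9 = 155.2; P₂ = ½(46.68+60.35)×3.9 = 208.7; P_w = ½γ_w h₂² = 74.61.
Total = 155.2+208.7+74.61 = 438.5 kN/m.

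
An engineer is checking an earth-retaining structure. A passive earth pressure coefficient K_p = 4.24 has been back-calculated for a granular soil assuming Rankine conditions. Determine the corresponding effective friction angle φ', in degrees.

K_p = (1+sin φ)/(1−sin φ) ⇒ sin φ = (K_p − 1)/(K_p + 1) = 0.6183.
φ = arcsin(0.6183) = 38.19°.

38.2°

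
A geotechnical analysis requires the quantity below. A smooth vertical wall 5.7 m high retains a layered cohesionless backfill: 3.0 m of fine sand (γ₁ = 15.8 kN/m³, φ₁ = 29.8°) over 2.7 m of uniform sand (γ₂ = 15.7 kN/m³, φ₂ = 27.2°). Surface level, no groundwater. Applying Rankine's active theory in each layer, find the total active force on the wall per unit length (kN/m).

92.9 kN/m

K_a1 = tan²(45°−29.8°/2) = 0.3360; K_a2 = tan²(45°−27.2°/2) = 0.3726.
Layer 1: σ at base = K_a1 γ₁ h₁ = 15.93 kPa; P₁ = ½×15.93×3.0 = 23.89.
Layer 2: σ_v at top = γ₁h₁ = 47.40; σ_h top = K_a2×47.40 = 17.66; σ_h base = K_a2×(47.40+15.7×2.7) = 33.45.
P₂ = ½(17.66+33.45)×2.7 = 69.01. Total P_a = 23.89+69.01 = 92.90 kN/m.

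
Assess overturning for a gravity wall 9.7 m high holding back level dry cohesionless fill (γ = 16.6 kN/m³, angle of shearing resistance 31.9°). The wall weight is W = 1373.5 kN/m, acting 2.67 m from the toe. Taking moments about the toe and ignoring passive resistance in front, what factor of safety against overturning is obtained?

4.71

K_a = tan²(45° − 31.9°/2) = 0.3085.
P_a = ½K_aγH² = 0.5×0.3085×16.6×9.7² = 240.9 kN/m, acting at H/3 = 3.233 m above the base.
Overturning moment M_o = P_a × H/3 = 240.9 × 3.233 = 779.0.
Resisting moment M_r = W × 2.67 = 1373.5 × 2.67 = 3667.
FS_overturning = M_r/M_o = 3667/779.0 = 4.707.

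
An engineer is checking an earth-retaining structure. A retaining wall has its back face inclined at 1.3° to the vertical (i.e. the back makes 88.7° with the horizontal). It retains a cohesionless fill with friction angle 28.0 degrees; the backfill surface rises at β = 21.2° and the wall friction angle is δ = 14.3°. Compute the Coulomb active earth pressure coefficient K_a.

0.493

K_a = sin²(α+φ) / [sin²α · sin(α−δ) · (1 + √{sin(φ+δ)sin(φ−β) / (sin(α−δ)sin(α+β))})²].
With α = 88.7°, φ = 28.0°, δ = 14.3°, β = 21.2°: K_a = 0.4931.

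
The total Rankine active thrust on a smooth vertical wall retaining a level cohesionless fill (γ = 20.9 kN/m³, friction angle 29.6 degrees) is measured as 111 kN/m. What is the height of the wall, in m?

5.60 m

K_a = 0.3387. P_a = ½ K_a γ H² ⇒ H = √(2P_a/(K_a γ)).
H = √(2×111/(0.3387×20.9)) = 5.600 m.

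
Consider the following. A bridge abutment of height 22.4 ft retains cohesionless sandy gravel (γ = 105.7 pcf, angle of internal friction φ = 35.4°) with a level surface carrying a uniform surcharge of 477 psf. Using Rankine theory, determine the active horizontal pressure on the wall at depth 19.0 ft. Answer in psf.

K_a = (1 − sin φ)/(1 + sin φ) = 0.2664.
σ_v = γz + q = 105.7 × 19.0 + 477 = 2485 psf.
σ_h = K_a σ_v = 0.2664 × 2485 = 662.1 psf.

662 psf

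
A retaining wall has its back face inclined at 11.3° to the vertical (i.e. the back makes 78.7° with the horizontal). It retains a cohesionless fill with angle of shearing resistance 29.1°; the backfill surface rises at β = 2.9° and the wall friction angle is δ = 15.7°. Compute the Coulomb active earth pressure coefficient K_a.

K_a = sin²(α+φ) / [sin²α · sin(α−δ) · (1 + √{sin(φ+δ)sin(φ−β) / (sin(α−δ)sin(α+β))})²].
With α = 78.7°, φ = 29.1°, δ = 15.7°, β = 2.9°: K_a = 0.4164.

0.416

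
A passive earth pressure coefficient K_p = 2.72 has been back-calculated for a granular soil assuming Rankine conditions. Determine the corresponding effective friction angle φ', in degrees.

27.5°

K_p = (1+sin φ)/(1−sin φ) ⇒ sin φ = (K_p − 1)/(K_p + 1) = 0.4624.
φ = arcsin(0.4624) = 27.54°.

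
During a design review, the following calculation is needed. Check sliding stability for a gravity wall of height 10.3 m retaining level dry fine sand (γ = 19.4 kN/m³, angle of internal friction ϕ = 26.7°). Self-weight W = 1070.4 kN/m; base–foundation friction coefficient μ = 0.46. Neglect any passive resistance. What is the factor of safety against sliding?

K_a = tan²(45° − 26.7°/2) = 0.3800.
P_a = ½K_aγH² = 0.5×0.3800×19.4×10.3² = 391.0 kN/m, acting at H/3 = 3.433 m above the base.
FS_sliding = μW / P_a = 0.46×1070.4 / 391.0 = 1.259.

1.26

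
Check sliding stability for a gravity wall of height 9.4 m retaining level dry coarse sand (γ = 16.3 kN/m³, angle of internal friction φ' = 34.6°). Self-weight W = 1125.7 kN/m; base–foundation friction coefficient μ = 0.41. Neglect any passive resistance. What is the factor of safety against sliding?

K_a = tan²(45° − 34.6°/2) = 0.2756.
P_a = ½K_aγH² = 0.5×0.2756×16.3×9.4² = 198.5 kN/m, acting at H/3 = 3.133 m above the base.
FS_sliding = μW / P_a = 0.41×1125.7 / 198.5 = 2.325.

2.33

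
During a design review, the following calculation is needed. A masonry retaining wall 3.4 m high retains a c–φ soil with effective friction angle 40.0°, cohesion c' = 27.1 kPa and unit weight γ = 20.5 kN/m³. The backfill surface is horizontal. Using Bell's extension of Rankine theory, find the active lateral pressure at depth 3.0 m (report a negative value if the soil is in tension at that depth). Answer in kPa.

K_a = (1 − sin φ)/(1 + sin φ) = 0.2174.
σ_a = K_a γ z − 2c√K_a = 0.2174×20.5×3.0 − 2×27.1×0.4663 = -11.90 kPa.

-11.9 kPa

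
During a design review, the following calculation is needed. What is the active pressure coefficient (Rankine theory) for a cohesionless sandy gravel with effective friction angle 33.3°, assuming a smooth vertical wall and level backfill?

0.291

K_a = (1 − sin φ)/(1 + sin φ) = (1 − sin 33.3°)/(1 + sin 33.3°) = 0.2911.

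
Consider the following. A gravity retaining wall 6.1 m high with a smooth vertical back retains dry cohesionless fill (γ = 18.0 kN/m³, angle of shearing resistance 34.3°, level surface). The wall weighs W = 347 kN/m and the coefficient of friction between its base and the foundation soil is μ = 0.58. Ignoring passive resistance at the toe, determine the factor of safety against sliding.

K_a = tan²(45° − 34.3°/2) = 0.2792.
P_a = ½K_aγH² = 0.5×0.2792×18.0×6.1² = 93.49 kN/m, acting at H/3 = 2.033 m above the base.
FS_sliding = μW / P_a = 0.58×347 / 93.49 = 2.153.

2.15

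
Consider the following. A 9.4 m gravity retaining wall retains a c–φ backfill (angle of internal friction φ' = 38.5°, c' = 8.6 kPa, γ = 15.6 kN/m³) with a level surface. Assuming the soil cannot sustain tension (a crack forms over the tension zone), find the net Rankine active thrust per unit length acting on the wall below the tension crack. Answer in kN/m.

91.8 kN/m

K_a = 0.2327; √K_a = 0.4823.
Tension-crack depth z_c = 2c/(γ√K_a) = 2×8.6/(15.6×0.4823) = 2.286 m.
σ_a at base = K_a γ H − 2c√K_a = 0.2327×15.6×9.4 − 2×8.6×0.4823 = 25.82 kPa.
P_a = ½ × 25.82 × (H − z_c) = 0.5×25.82×7.114 = 91.84 kN/m.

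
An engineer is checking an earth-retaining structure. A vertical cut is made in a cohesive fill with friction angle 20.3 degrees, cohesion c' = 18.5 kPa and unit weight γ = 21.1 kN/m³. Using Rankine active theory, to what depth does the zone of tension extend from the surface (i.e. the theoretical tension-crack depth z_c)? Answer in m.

K_a = tan²(45° − 20.3°/2) = 0.4849; √K_a = 0.6963.
The active pressure is zero where K_a γ z = 2c√K_a, so z_c = 2c/(γ√K_a) = 2×18.5/(21.1×0.6963) = 2.518 m.

2.52 m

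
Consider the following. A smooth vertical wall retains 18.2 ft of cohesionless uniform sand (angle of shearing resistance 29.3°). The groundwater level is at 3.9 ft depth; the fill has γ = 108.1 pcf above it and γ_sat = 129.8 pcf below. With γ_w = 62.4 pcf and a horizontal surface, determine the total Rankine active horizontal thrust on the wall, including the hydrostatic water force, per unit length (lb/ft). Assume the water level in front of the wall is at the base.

11100 lb/ft

K_a = tan²(45° − φ/2) = 0.3428.
γ' = 129.8 − 62.4 = 67.40 pcf. Depth below WT = 14.3 ft.
σ'_h at WT = K_a γ d_w = 144.5 psf; at base = 144.5 + K_a γ' × 14.3 = 475.0 psf.
P₁ (0–3.9 ft) = ½×144.5×3.9 = 281.8. P₂ (3.9–18.2 ft) = ½(144.5+475.0)×14.3 = 4429.
P_w = ½ γ_w h₂² = 0.5×62.4×14.3² = 6380. Total = 281.8+4429+6380 = 11090 lb/ft.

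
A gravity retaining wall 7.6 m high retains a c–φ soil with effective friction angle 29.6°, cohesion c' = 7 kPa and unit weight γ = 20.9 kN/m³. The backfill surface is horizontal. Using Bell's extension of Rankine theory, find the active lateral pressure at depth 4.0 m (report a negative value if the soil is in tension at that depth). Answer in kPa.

20.2 kPa

K_a = (1 − sin φ)/(1 + sin φ) = 0.3387.
σ_a = K_a γ z − 2c√K_a = 0.3387×20.9×4.0 − 2×7×0.5820 = 20.17 kPa.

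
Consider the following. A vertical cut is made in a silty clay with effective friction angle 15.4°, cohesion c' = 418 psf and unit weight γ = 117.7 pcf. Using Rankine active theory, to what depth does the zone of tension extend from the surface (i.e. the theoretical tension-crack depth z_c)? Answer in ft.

K_a = tan²(45° − 15.4°/2) = 0.5803; √K_a = 0.7618.
The active pressure is zero where K_a γ z = 2c√K_a, so z_c = 2c/(γ√K_a) = 2×418/(117.7×0.7618) = 9.324 ft.

9.32 ft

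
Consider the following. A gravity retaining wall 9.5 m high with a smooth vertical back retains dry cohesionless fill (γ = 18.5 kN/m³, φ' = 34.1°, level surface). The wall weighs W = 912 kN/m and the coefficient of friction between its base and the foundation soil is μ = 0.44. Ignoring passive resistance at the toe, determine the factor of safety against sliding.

K_a = tan²(45° − 34.1°/2) = 0.2815.
P_a = ½K_aγH² = 0.5×0.2815×18.5×9.5² = 235.0 kN/m, acting at H/3 = 3.167 m above the base.
FS_sliding = μW / P_a = 0.44×912 / 235.0 = 1.707.

1.71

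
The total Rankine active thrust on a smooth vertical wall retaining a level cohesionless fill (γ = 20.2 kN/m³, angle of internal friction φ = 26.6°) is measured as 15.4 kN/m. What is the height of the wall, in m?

K_a = 0.3814. P_a = ½ K_a γ H² ⇒ H = √(2P_a/(K_a γ)).
H = √(2×15.4/(0.3814×20.2)) = 1.999 m.

2.00 m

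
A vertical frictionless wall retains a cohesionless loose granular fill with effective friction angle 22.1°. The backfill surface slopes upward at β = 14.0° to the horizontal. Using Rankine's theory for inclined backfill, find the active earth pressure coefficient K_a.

K_a = cos β · (cos β − √(cos²β − cos²φ)) / (cos β + √(cos²β − cos²φ)).
cos β = 0.9703, cos φ = 0.9265, √(cos²β − cos²φ) = 0.2881.
K_a = 0.9703 × (0.9703 − 0.2881)/(0.9703 + 0.2881) = 0.5260.

0.526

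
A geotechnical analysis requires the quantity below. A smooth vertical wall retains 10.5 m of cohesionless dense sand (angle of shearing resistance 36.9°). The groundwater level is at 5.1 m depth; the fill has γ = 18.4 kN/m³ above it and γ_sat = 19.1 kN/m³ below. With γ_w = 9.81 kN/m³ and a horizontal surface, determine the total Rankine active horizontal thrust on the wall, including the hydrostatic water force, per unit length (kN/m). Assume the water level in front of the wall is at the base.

K_a = tan²(45° − φ/2) = 0.2497.
γ' = 19.1 − 9.81 = 9.290 kN/m³. Depth below WT = 5.4 m.
σ'_h at WT = K_a γ d_w = 23.43 kPa; at base = 23.43 + K_a γ' × 5.4 = 35.95 kPa.
P₁ (0–5.1 m) = ½×23.43×5.1 = 59.74. P₂ (5.1–10.5 m) = ½(23.43+35.95)×5.4 = 160.3.
P_w = ½ γ_w h₂² = 0.5×9.81×5.4² = 143.0. Total = 59.74+160.3+143.0 = 363.1 kN/m.

363 kN/m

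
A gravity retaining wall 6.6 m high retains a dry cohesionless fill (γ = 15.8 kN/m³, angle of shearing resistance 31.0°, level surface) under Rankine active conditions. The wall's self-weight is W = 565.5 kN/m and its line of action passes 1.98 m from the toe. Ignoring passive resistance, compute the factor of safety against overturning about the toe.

K_a = tan²(45° − 31.0°/2) = 0.3201.
P_a = ½K_aγH² = 0.5×0.3201×15.8×6.6² = 110.2 kN/m, acting at H/3 = 2.200 m above the base.
Overturning moment M_o = P_a × H/3 = 110.2 × 2.200 = 242.3.
Resisting moment M_r = W × 1.98 = 565.5 × 1.98 = 1120.
FS_overturning = M_r/M_o = 1120/242.3 = 4.620.

4.62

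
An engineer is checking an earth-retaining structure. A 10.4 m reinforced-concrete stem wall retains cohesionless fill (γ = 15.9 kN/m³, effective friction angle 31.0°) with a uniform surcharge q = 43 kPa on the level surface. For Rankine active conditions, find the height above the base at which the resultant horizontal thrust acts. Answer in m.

K_a = 0.3201.
Triangular part P₁ = ½K_aγH² = 275.2 at H/3 = 3.467 m; rectangular part P₂ = K_a q H = 143.1 at H/2 = 5.200 m.
ȳ = (P₁·3.467 + P₂·5.200)/(P₁+P₂) = 4.060 m.

4.06 m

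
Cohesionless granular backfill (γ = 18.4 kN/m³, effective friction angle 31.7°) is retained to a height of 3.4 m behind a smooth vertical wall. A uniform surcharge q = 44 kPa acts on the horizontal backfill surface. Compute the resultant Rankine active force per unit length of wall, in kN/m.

K_a = tan²(45° − φ/2) = 0.3111.
Soil triangle: ½ K_a γ H² = 0.5×0.3111×18.4×3.4² = 33.08 kN/m.
Surcharge rectangle: K_a q H = 0.3111×44×3.4 = 46.54 kN/m.
Total = 33.08 + 46.54 = 79.62 kN/m.

79.6 kN/m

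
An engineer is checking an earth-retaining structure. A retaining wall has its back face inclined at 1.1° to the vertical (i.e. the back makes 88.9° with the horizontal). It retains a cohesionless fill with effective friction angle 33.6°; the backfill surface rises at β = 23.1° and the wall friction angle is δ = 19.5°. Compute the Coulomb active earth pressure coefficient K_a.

0.382

K_a = sin²(α+φ) / [sin²α · sin(α−δ) · (1 + √{sin(φ+δ)sin(φ−β) / (sin(α−δ)sin(α+β))})²].
With α = 88.9°, φ = 33.6°, δ = 19.5°, β = 23.1°: K_a = 0.3825.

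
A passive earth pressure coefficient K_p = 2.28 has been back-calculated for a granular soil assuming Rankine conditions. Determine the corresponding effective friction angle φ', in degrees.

23.0°

K_p = (1+sin φ)/(1−sin φ) ⇒ sin φ = (K_p − 1)/(K_p + 1) = 0.3902.
φ = arcsin(0.3902) = 22.97°.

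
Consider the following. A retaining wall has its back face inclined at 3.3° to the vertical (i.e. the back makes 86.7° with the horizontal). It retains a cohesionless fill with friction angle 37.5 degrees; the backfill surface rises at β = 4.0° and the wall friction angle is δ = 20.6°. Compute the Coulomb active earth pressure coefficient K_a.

0.255

K_a = sin²(α+φ) / [sin²α · sin(α−δ) · (1 + √{sin(φ+δ)sin(φ−β) / (sin(α−δ)sin(α+β))})²].
With α = 86.7°, φ = 37.5°, δ = 20.6°, β = 4.0°: K_a = 0.2550.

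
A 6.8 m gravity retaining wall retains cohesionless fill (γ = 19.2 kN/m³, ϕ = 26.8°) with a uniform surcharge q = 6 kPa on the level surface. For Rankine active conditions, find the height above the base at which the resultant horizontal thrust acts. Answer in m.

K_a = 0.3785.
Triangular part P₁ = ½K_aγH² = 168.0 at H/3 = 2.267 m; rectangular part P₂ = K_a q H = 15.44 at H/2 = 3.400 m.
ȳ = (P₁·2.267 + P₂·3.400)/(P₁+P₂) = 2.362 m.

2.36 m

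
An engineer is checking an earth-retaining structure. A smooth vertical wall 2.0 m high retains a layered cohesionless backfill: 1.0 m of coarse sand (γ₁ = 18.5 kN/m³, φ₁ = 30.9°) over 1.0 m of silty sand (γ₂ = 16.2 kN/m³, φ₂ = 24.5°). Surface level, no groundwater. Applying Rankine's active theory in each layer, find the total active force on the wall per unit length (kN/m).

14.0 kN/m

K_a1 = tan²(45°−30.9°/2) = 0.3214; K_a2 = tan²(45°−24.5°/2) = 0.4137.
Layer 1: σ at base = K_a1 γ₁ h₁ = 5.946 kPa; P₁ = ½×5.946×1.0 = 2.973.
Layer 2: σ_v at top = γ₁h₁ = 18.50; σ_h top = K_a2×18.50 = 7.654; σ_h base = K_a2×(18.50+16.2×1.0) = 14.36.
P₂ = ½(7.654+14.36)×1.0 = 11.01. Total P_a = 2.973+11.01 = 13.98 kN/m.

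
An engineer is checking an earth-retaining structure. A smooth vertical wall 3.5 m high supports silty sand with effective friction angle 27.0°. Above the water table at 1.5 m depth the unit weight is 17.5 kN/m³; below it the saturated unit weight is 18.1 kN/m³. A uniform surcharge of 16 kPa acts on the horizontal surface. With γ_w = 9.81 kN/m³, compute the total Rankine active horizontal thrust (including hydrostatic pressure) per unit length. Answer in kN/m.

K_a = tan²(45° − φ/2) = 0.3755.
γ' = 18.1 − 9.81 = 8.290 kN/m³. h₂ = H − d_w = 2.0 m.
σ'_h: at surface K_a·q = 6.008; at WT K_a(q+γd_w) = 15.87; at base K_a(q+γd_w+γ'h₂) = 22.09 kPa.
P₁ = ½(6.008+15.87)×1.5 = 16.41; P₂ = ½(15.87+22.09)×2.0 = 37.96; P_w = ½γ_w h₂² = 19.62.
Total = 16.41+37.96+19.62 = 73.98 kN/m.

74.0 kN/m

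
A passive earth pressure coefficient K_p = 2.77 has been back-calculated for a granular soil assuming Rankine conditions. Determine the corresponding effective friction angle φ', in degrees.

28.0°

K_p = (1+sin φ)/(1−sin φ) ⇒ sin φ = (K_p − 1)/(K_p + 1) = 0.4695.
φ = arcsin(0.4695) = 28.00°.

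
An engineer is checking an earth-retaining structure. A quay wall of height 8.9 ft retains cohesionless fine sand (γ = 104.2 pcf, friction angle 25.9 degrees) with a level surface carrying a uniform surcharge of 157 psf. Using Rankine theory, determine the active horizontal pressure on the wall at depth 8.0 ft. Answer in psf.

388 psf

K_a = (1 − sin φ)/(1 + sin φ) = 0.3920.
σ_v = γz + q = 104.2 × 8.0 + 157 = 990.6 psf.
σ_h = K_a σ_v = 0.3920 × 990.6 = 388.3 psf.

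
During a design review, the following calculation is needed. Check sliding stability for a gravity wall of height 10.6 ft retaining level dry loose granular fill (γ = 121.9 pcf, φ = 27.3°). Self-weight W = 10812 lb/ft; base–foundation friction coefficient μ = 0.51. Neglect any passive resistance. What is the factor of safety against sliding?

K_a = tan²(45° − 27.3°/2) = 0.3711.
P_a = ½K_aγH² = 0.5×0.3711×121.9×10.6² = 2542 lb/ft, acting at H/3 = 3.533 ft above the base.
FS_sliding = μW / P_a = 0.51×10812 / 2542 = 2.170.

2.17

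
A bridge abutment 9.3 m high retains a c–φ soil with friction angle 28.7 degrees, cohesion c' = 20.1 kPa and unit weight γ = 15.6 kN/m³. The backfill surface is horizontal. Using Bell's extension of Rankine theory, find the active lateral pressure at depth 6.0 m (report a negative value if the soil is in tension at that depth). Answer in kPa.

K_a = (1 − sin φ)/(1 + sin φ) = 0.3511.
σ_a = K_a γ z − 2c√K_a = 0.3511×15.6×6.0 − 2×20.1×0.5926 = 9.046 kPa.

9.05 kPa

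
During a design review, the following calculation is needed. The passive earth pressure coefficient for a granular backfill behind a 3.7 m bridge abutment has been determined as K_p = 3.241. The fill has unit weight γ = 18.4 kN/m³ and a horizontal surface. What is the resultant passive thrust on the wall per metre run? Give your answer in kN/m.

P = ½ K_p γ H² = 0.5 × 3.241 × 18.4 × 3.7² = 408.2 kN/m.

408 kN/m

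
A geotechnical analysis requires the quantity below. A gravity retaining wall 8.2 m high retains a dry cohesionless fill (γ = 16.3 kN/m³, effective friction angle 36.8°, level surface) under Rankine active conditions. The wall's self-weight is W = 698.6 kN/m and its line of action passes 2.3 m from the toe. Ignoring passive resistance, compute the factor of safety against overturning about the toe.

K_a = tan²(45° − 36.8°/2) = 0.2508.
P_a = ½K_aγH² = 0.5×0.2508×16.3×8.2² = 137.4 kN/m, acting at H/3 = 2.733 m above the base.
Overturning moment M_o = P_a × H/3 = 137.4 × 2.733 = 375.6.
Resisting moment M_r = W × 2.3 = 698.6 × 2.3 = 1607.
FS_overturning = M_r/M_o = 1607/375.6 = 4.278.

4.28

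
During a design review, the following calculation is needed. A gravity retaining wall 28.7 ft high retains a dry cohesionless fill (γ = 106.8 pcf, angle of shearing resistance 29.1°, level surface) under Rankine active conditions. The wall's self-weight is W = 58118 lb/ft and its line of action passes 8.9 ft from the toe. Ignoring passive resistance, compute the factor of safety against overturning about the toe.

K_a = tan²(45° − 29.1°/2) = 0.3456.
P_a = ½K_aγH² = 0.5×0.3456×106.8×28.7² = 15200 lb/ft, acting at H/3 = 9.567 ft above the base.
Overturning moment M_o = P_a × H/3 = 15200 × 9.567 = 145400.
Resisting moment M_r = W × 8.9 = 58118 × 8.9 = 517300.
FS_overturning = M_r/M_o = 517300/145400 = 3.557.

3.56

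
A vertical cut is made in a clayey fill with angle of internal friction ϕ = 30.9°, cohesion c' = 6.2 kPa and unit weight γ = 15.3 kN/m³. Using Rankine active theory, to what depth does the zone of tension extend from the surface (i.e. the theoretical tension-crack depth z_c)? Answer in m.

1.43 m

K_a = tan²(45° − 30.9°/2) = 0.3214; √K_a = 0.5669.
The active pressure is zero where K_a γ z = 2c√K_a, so z_c = 2c/(γ√K_a) = 2×6.2/(15.3×0.5669) = 1.430 m.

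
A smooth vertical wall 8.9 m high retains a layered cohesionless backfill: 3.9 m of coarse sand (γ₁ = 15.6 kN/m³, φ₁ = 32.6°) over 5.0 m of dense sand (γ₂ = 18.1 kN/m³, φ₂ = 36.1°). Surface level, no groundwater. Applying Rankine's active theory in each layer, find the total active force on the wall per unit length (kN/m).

K_a1 = tan²(45°−32.6°/2) = 0.2997; K_a2 = tan²(45°−36.1°/2) = 0.2585.
Layer 1: σ at base = K_a1 γ₁ h₁ = 18.24 kPa; P₁ = ½×18.24×3.9 = 35.56.
Layer 2: σ_v at top = γ₁h₁ = 60.84; σ_h top = K_a2×60.84 = 15.73; σ_h base = K_a2×(60.84+18.1×5.0) = 39.12.
P₂ = ½(15.73+39.12)×5.0 = 137.1. Total P_a = 35.56+137.1 = 172.7 kN/m.

173 kN/m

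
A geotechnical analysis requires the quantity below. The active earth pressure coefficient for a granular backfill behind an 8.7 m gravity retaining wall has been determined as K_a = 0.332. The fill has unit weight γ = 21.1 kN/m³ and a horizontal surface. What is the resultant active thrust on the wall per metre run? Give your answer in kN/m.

265 kN/m

P = ½ K_a γ H² = 0.5 × 0.332 × 21.1 × 8.7² = 265.1 kN/m.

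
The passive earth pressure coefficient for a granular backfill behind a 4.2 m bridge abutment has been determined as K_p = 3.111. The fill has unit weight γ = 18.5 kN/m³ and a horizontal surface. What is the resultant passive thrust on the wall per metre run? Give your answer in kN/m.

508 kN/m

P = ½ K_p γ H² = 0.5 × 3.111 × 18.5 × 4.2² = 507.6 kN/m.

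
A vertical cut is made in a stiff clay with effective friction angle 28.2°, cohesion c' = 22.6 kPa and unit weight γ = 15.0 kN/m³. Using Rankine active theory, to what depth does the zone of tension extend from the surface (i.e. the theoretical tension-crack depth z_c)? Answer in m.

5.03 m

K_a = tan²(45° − 28.2°/2) = 0.3582; √K_a = 0.5985.
The active pressure is zero where K_a γ z = 2c√K_a, so z_c = 2c/(γ√K_a) = 2×22.6/(15.0×0.5985) = 5.035 m.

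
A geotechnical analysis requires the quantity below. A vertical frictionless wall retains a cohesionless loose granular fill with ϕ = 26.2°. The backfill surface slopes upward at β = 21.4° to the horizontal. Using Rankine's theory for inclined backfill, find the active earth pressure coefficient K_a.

K_a = cos β · (cos β − √(cos²β − cos²φ)) / (cos β + √(cos²β − cos²φ)).
cos β = 0.9311, cos φ = 0.8973, √(cos²β − cos²φ) = 0.2486.
K_a = 0.9311 × (0.9311 − 0.2486)/(0.9311 + 0.2486) = 0.5387.

0.539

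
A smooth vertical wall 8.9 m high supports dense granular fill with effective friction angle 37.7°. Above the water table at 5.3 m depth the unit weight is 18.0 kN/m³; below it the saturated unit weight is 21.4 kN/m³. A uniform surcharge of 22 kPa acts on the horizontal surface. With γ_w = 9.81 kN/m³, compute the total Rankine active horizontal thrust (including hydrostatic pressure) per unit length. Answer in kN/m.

273 kN/m

K_a = tan²(45° − φ/2) = 0.2411.
γ' = 21.4 − 9.81 = 11.59 kN/m³. h₂ = H − d_w = 3.6 m.
σ'_h: at surface K_a·q = 5.303; at WT K_a(q+γd_w) = 28.30; at base K_a(q+γd_w+γ'h₂) = 38.36 kPa.
P₁ = ½(5.303+28.30)×5.3 = 89.05; P₂ = ½(28.30+38.36)×3.6 = 120.0; P_w = ½γ_w h₂² = 63.57.
Total = 89.05+120.0+63.57 = 272.6 kN/m.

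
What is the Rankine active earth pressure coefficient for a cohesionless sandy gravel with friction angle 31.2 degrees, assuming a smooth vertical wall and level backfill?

0.317

K_a = tan²(45° − φ/2) = tan²(29.40°) = 0.3175.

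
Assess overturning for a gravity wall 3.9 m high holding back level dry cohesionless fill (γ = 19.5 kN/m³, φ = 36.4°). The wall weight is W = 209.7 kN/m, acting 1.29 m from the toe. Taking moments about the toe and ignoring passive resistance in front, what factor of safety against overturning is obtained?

K_a = tan²(45° − 36.4°/2) = 0.2552.
P_a = ½K_aγH² = 0.5×0.2552×19.5×3.9² = 37.84 kN/m, acting at H/3 = 1.300 m above the base.
Overturning moment M_o = P_a × H/3 = 37.84 × 1.300 = 49.19.
Resisting moment M_r = W × 1.29 = 209.7 × 1.29 = 270.5.
FS_overturning = M_r/M_o = 270.5/49.19 = 5.499.

5.50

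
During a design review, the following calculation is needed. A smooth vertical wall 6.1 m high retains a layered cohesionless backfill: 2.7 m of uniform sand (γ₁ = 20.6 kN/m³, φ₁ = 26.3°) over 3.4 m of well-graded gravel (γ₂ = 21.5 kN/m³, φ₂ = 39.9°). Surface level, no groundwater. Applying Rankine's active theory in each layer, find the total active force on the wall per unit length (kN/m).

97.4 kN/m

K_a1 = tan²(45°−26.3°/2) = 0.3859; K_a2 = tan²(45°−39.9°/2) = 0.2184.
Layer 1: σ at base = K_a1 γ₁ h₁ = 21.47 kPa; P₁ = ½×21.47×2.7 = 28.98.
Layer 2: σ_v at top = γ₁h₁ = 55.62; σ_h top = K_a2×55.62 = 12.15; σ_h base = K_a2×(55.62+21.5×3.4) = 28.12.
P₂ = ½(12.15+28.12)×3.4 = 68.45. Total P_a = 28.98+68.45 = 97.43 kN/m.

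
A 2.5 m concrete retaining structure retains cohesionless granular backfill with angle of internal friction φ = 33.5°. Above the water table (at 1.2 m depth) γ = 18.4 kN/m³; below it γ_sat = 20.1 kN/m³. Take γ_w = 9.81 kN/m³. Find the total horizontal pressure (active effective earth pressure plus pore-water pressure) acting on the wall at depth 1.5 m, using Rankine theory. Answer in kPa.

10.2 kPa

K_a = (1 − sin φ)/(1 + sin φ) = 0.2887.
γ' = 20.1 − 9.81 = 10.29 kN/m³.
Effective vertical stress at 1.5 m: σ'_v = 18.4×1.2 + 10.29×0.300 = 25.17 kPa.
σ'_h = K_a σ'_v = 0.2887 × 25.17 = 7.266 kPa; u = γ_w × 0.300 = 2.943 kPa.
Total σ_h = 7.266 + 2.943 = 10.21 kPa.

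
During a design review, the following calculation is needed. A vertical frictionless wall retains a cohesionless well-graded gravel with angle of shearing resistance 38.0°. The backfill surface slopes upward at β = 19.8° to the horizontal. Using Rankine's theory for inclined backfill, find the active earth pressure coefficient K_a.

K_a = cos β · (cos β − √(cos²β − cos²φ)) / (cos β + √(cos²β − cos²φ)).
cos β = 0.9409, cos φ = 0.7880, √(cos²β − cos²φ) = 0.5141.
K_a = 0.9409 × (0.9409 − 0.5141)/(0.9409 + 0.5141) = 0.2760.

0.276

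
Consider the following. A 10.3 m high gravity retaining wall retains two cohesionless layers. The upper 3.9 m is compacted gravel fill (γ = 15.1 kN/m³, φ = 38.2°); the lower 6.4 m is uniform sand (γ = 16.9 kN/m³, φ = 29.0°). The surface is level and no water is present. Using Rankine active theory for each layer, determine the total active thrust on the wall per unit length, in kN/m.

278 kN/m

K_a1 = tan²(45°−38.2°/2) = 0.2358; K_a2 = tan²(45°−29.0°/2) = 0.3470.
Layer 1: σ at base = K_a1 γ₁ h₁ = 13.89 kPa; P₁ = ½×13.89×3.9 = 27.08.
Layer 2: σ_v at top = γ₁h₁ = 58.89; σ_h top = K_a2×58.89 = 20.43; σ_h base = K_a2×(58.89+16.9×6.4) = 57.96.
P₂ = ½(20.43+57.96)×6.4 = 250.9. Total P_a = 27.08+250.9 = 277.9 kN/m.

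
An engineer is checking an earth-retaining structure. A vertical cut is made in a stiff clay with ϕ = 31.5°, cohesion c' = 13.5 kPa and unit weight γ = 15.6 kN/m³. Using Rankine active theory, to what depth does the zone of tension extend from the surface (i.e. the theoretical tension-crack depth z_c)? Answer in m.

3.09 m

K_a = tan²(45° − 31.5°/2) = 0.3136; √K_a = 0.5600.
The active pressure is zero where K_a γ z = 2c√K_a, so z_c = 2c/(γ√K_a) = 2×13.5/(15.6×0.5600) = 3.091 m.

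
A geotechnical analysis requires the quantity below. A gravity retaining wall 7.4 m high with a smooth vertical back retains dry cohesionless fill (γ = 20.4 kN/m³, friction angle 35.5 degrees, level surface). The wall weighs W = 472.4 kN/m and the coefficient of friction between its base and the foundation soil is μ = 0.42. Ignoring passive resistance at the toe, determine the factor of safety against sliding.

K_a = tan²(45° − 35.5°/2) = 0.2653.
P_a = ½K_aγH² = 0.5×0.2653×20.4×7.4² = 148.2 kN/m, acting at H/3 = 2.467 m above the base.
FS_sliding = μW / P_a = 0.42×472.4 / 148.2 = 1.339.

1.34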